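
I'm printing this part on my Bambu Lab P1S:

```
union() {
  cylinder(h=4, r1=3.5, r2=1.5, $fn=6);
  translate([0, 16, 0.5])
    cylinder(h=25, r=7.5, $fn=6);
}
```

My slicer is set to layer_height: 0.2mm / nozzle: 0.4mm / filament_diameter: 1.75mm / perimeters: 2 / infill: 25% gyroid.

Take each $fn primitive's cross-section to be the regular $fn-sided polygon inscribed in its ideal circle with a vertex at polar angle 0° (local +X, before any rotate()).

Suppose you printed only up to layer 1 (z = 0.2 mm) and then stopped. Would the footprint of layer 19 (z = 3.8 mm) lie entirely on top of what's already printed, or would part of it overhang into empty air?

part overhangs

Compare the two slices. At z = 0.2: the cone (r1=3.5→r2=1.5) has section circumradius 3.400 here — a regular 6-gon (area = (6/2)·3.400²·sin(360°/6) = 30.03 mm²); the cylinder at (0, 16) is absent (z outside [0.5, 25.5]); Merging all regions: only the cone is present, so the union is just that shape — area = 30.03 mm². At z = 3.8: the cone: at t=0.950 of its height the radius interpolates to r₁+(r₂−r₁)t = 1.600, giving a regular 6-gon of that circumradius (area = (6/2)·1.600²·sin(360°/6) = 6.65 mm²); the r=7.5 cylinder at (0, 16) gives a regular 6-gon of circumradius 7.5 (constant along its height) (area = (6/2)·7.500²·sin(360°/6) = 146.14 mm²); Merging all regions: the 2 present regions are separate (no shared area or edge), so areas and boundary lengths simply add and each stays a separate island — area = 152.79 mm². Checking containment: at z = 3.8 the cross-section extends beyond the z = 0.2 cross-section by about 146.14 mm².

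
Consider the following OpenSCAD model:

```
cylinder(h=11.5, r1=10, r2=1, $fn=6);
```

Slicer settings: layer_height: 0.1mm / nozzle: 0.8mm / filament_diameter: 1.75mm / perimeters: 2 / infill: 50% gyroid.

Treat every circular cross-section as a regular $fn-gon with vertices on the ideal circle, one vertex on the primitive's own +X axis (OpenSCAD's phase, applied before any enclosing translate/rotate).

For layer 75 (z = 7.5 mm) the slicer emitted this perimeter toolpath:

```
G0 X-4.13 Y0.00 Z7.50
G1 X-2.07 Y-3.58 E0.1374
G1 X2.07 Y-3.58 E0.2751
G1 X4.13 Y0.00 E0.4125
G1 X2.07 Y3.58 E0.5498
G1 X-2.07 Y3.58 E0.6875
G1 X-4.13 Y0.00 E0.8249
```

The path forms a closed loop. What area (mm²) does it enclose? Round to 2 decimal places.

44.39 mm²

Apply the shoelace formula to the sequence of (X, Y) vertices; enclosed area = 44.39 mm².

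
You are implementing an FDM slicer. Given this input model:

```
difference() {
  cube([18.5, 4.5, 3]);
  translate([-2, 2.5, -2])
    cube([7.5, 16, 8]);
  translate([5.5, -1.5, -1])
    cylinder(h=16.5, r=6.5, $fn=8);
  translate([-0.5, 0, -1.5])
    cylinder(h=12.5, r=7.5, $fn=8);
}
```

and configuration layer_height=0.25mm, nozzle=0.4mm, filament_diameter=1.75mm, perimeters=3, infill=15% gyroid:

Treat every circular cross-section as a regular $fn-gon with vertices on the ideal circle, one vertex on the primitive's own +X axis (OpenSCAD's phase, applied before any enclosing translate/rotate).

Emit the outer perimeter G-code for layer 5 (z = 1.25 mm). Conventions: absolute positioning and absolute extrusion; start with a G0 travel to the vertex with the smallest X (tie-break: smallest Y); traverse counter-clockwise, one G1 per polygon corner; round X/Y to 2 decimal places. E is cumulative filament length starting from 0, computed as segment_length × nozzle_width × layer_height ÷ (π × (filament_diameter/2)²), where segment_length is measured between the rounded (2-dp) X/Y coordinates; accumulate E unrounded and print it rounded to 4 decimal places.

At z = 1.25 mm: the cube (footprint 18.5×4.5) is included at this height; the cube at (-2, 2.5) (footprint 7.5×16) is included at this height; the cylinder at (5.5, -1.5): section is a regular 8-gon, circumradius r=6.5; the cylinder at (-0.5, 0): section is a regular 8-gon, circumradius r=7.5; Subtracting the remaining from the first: starting from the 18.5×4.5 cube, the 7.5×16 cube at (-2, 2.5) partially overlaps it — only the 11.00 mm² overlap (of its 120.00 mm²) is removed, clipping the outline; the r=6.5 cylinder at (5.5, -1.5) partially overlaps it — only the 33.52 mm² overlap (of its 119.50 mm²) is removed, clipping the outline; the r=7.5 cylinder at (-0.5, 0) partially overlaps it — only the 0.52 mm² overlap (of its 159.10 mm²) is removed, clipping the outline — 1 connected region. The outline is a single polygon with 5 vertices. Extrusion per mm of travel: 0.4 × 0.25 / (π × 0.875²) = 0.041575. Accumulating E over each segment gives final E = 1.2652.

G0 X6.71 Y4.50 Z1.25
G1 X10.10 Y3.10 E0.1525
G1 X11.38 Y0.00 E0.2919
G1 X18.50 Y0.00 E0.5879
G1 X18.50 Y4.50 E0.7750
G1 X6.71 Y4.50 E1.2652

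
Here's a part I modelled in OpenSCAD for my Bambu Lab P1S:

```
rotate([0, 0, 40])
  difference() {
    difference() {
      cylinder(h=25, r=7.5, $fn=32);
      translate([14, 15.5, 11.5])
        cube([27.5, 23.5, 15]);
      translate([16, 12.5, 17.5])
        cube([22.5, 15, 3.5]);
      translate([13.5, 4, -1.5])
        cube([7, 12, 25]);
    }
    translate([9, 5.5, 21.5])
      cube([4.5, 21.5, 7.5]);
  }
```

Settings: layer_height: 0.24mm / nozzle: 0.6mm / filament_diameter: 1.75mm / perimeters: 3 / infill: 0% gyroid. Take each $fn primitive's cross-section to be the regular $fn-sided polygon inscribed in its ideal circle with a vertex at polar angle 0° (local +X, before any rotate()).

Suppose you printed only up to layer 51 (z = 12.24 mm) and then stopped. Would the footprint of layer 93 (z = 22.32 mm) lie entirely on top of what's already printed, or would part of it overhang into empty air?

Compare the two slices. At z = 12.24: the r=7.5 cylinder contributes a regular 32-gon of circumradius 7.5 (area = (32/2)·7.500²·sin(360°/32) = 175.58 mm²); the cube at (14, 15.5) (footprint 27.5×23.5) is included at this height (area 646.25 mm²); the cube at (16, 12.5) does not reach this height (z outside [17.5, 21]); the cube at (13.5, 4) (footprint 7×12) is included at this height (area 84.00 mm²); After the difference (first − rest): starting from the r=7.5 cylinder (175.58 mm²), the 27.5×23.5 cube at (14, 15.5) misses the remaining region (no effect); the 7×12 cube at (13.5, 4) misses the remaining region (no effect) — area = 175.58 mm²; the cube at (9, 5.5) is not intersected at this z (z outside [21.5, 29]); Taking the first minus the rest: none of the subtracted shapes is present at this height, so the result so far is unchanged — area = 175.58 mm²; (rotated 40° about Z; rotation is an isometry so areas/perimeters/island counts are preserved). At z = 22.32: the cylinder: section is a regular 32-gon, circumradius r=7.5 (area = (32/2)·7.500²·sin(360°/32) = 175.58 mm²); the 27.5×23.5 cube at (14, 15.5) contributes its full rectangle (area 646.25 mm²); the cube at (16, 12.5) is absent (z outside [17.5, 21]); the 7×12 cube at (13.5, 4) contributes its full rectangle (area 84.00 mm²); Subtracting the remaining from the first: starting from the r=7.5 cylinder (175.58 mm²), the 27.5×23.5 cube at (14, 15.5) misses the remaining region (no effect); the 7×12 cube at (13.5, 4) misses the remaining region (no effect) — area = 175.58 mm²; the cube at (9, 5.5) is present — its section is the full 4.5×21.5 rectangle (area 96.75 mm²); Subtracting the remaining from the first: starting from the result so far (175.58 mm²), the 4.5×21.5 cube at (9, 5.5) misses the remaining region (no effect) — area = 175.58 mm²; (whole slice rotated 40° about Z — lengths, areas and connectivity unchanged). Checking containment: the cross-section at z = 22.32 is a subset of the cross-section at z = 12.24.

entirely on top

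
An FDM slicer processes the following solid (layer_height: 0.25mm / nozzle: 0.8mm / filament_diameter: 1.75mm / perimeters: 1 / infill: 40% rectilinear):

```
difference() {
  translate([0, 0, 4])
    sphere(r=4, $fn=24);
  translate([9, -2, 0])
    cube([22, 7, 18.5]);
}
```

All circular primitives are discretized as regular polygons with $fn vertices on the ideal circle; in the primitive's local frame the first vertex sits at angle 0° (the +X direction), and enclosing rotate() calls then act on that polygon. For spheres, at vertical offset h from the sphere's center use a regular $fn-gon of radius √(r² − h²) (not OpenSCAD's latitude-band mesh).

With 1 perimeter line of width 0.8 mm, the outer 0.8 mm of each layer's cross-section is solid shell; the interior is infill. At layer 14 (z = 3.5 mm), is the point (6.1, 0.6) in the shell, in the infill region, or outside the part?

At z = 3.5 mm: the r=4 sphere contributes a regular 24-gon of circumradius √(4²−0.5²) = 3.969; the cube at (9, -2) is present — its section is the full 22×7 rectangle; After the difference (first − rest): starting from the r=4 sphere, the 22×7 cube at (9, -2) misses the remaining region (no effect) — 1 connected region. Overall, the cross-section is a single solid region. The nearest boundary edge runs (3.83, 1.03)→(3.97, 0.00); distance from the point to it = 2.19 mm. The point is not inside any of the regions above, so it lies outside the cross-section (2.19 mm from the nearest boundary).

outside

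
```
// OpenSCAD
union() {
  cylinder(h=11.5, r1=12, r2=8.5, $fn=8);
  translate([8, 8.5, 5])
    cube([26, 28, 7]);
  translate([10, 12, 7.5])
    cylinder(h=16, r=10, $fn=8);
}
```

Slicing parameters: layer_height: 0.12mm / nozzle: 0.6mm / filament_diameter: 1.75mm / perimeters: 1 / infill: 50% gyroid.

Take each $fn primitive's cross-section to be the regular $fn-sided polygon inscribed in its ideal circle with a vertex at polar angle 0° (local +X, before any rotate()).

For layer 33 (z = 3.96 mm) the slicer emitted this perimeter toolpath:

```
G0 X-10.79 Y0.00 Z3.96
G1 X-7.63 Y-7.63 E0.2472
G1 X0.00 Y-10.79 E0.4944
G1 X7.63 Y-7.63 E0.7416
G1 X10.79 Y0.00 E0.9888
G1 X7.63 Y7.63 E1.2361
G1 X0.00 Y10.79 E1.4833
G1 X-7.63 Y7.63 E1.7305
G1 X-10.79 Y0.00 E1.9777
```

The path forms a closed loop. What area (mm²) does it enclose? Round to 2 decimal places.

329.31 mm²

Apply the shoelace formula to the sequence of (X, Y) vertices; enclosed area = 329.31 mm².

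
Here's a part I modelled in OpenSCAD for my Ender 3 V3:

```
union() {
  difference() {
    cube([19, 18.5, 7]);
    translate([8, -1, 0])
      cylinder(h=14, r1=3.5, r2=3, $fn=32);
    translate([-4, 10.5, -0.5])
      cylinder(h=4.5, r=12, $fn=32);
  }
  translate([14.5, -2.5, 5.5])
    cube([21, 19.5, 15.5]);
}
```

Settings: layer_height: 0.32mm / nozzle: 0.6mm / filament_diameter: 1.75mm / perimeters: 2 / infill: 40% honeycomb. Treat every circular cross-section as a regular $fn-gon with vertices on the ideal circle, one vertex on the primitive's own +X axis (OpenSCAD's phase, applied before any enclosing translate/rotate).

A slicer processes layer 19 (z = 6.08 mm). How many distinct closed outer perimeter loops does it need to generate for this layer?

1

At z = 6.08 mm: the cube is present — its section is the full 19×18.5 rectangle; the cone at (8, -1) (r1=3.5→r2=3) has section circumradius 3.283 here — a regular 32-gon; the cylinder at (-4, 10.5) is not intersected at this z (z outside [-0.5, 4]); Taking the first minus the rest: starting from the 19×18.5 cube, the cone at (8, -1) partially overlaps it — only the 10.38 mm² overlap (of its 33.64 mm²) is removed, clipping the outline — 1 connected region; the 21×19.5 cube at (14.5, -2.5) contributes its full rectangle; Combining (union): the regions partially overlap (shared area 76.50 mm²), so overlapping operands fuse into one piece — 1 connected region. The result has 1 disconnected region.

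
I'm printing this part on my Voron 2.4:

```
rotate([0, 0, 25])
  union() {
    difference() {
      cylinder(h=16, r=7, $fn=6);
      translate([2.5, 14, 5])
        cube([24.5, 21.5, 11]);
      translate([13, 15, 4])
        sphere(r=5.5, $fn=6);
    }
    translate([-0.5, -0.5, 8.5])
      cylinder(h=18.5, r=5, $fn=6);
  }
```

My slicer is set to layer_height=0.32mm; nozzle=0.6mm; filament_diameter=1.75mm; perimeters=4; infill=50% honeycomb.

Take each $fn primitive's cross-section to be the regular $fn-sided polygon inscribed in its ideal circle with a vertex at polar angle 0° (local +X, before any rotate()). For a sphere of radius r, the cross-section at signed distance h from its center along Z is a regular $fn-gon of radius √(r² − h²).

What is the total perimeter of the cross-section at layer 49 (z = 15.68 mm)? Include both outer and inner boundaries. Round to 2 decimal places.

42.00 mm

At z = 15.68 mm: the cylinder: section is a regular 6-gon, circumradius r=7 (perimeter = 2·6·7.000·sin(180°/6) = 42.00 mm); the cube at (2.5, 14) is present — its section is the full 24.5×21.5 rectangle (perimeter 92.00 mm); the sphere at (13, 15) is not intersected at this z (|z−center|=11.680 > r=5.5); After the difference (first − rest): starting from the r=7 cylinder, the 24.5×21.5 cube at (2.5, 14) misses the remaining region (no effect) — boundary = 42.00 mm; the cylinder at (-0.5, -0.5): section is a regular 6-gon, circumradius r=5 (perimeter = 2·6·5.000·sin(180°/6) = 30.00 mm); Merging all regions: the r=5 cylinder at (-0.5, -0.5) lies entirely inside the result so far, so the union is just the result so far — boundary = 42.00 mm; (whole slice rotated 25° about Z — lengths, areas and connectivity unchanged). Overall, the cross-section is a single solid region. Total boundary length (outer) = 42.00 mm.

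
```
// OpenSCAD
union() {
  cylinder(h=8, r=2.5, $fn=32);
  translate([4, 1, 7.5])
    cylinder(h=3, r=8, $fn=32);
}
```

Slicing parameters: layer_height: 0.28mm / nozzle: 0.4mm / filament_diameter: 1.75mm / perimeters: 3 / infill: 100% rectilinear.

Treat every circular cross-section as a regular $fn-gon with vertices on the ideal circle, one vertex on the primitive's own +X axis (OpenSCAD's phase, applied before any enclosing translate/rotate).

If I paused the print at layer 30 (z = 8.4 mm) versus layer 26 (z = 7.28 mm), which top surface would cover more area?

Layer 30 (z = 8.4): the cylinder is not intersected at this z (z outside [0, 8]); the r=8 cylinder at (4, 1) gives a regular 32-gon of circumradius 8 (constant along its height) (area = (32/2)·8.000²·sin(360°/32) = 199.77 mm²); Combining (union): only the r=8 cylinder at (4, 1) is present, so the union is just that shape — area = 199.77 mm². So its area = 199.77 mm². Layer 26 (z = 7.28): the r=2.5 cylinder gives a regular 32-gon of circumradius 2.5 (constant along its height) (area = (32/2)·2.500²·sin(360°/32) = 19.51 mm²); the cylinder at (4, 1) does not reach this height (z outside [7.5, 10.5]); Combining (union): only the r=2.5 cylinder is present, so the union is just that shape — area = 19.51 mm². So its area = 19.51 mm². Layer 30 is larger (199.77 vs 19.51 mm²).

layer 30 (z = 8.4 mm)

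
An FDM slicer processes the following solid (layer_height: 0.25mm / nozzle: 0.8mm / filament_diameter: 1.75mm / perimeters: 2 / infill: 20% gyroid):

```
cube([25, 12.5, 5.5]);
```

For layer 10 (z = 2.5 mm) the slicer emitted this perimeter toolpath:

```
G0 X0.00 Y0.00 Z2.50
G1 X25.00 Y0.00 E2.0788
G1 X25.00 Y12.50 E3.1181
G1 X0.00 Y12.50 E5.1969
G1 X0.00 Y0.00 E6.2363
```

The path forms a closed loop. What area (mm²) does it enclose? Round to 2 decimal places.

Apply the shoelace formula to the sequence of (X, Y) vertices; enclosed area = 312.50 mm².

312.50 mm²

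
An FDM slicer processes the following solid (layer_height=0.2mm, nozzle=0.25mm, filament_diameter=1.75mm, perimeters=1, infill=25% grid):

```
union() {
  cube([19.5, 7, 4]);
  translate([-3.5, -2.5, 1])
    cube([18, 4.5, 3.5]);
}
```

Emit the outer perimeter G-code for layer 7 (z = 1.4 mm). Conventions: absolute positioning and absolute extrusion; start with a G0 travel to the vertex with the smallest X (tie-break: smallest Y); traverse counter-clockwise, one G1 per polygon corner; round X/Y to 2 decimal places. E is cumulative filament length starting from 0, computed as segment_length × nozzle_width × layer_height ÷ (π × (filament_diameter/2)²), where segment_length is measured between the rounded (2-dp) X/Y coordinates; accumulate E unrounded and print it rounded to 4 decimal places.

G0 X-3.50 Y-2.50 Z1.40
G1 X14.50 Y-2.50 E0.3742
G1 X14.50 Y0.00 E0.4261
G1 X19.50 Y0.00 E0.5301
G1 X19.50 Y7.00 E0.6756
G1 X0.00 Y7.00 E1.0810
G1 X0.00 Y2.00 E1.1849
G1 X-3.50 Y2.00 E1.2576
G1 X-3.50 Y-2.50 E1.3512

At z = 1.4 mm: the 19.5×7 cube contributes its full rectangle; the cube at (-3.5, -2.5) (footprint 18×4.5) is included at this height; Taking the union: the regions partially overlap (shared area 29.00 mm²), so overlapping operands fuse into one piece — 1 connected region. The outline is a single polygon with 8 vertices. Extrusion per mm of travel: 0.25 × 0.2 / (π × 0.875²) = 0.020788. Accumulating E over each segment gives final E = 1.3512.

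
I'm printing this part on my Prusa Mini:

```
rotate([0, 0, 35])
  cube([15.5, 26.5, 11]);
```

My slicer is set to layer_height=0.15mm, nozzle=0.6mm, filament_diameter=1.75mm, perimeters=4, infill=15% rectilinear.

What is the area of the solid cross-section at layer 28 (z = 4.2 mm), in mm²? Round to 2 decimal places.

410.75 mm²

At z = 4.2 mm: the cube (footprint 15.5×26.5) is included at this height (area 410.75 mm²); (rotated 35° about Z; rotation is an isometry so areas/perimeters/island counts are preserved). Overall, the cross-section is a single solid region. Net area = 410.75 mm².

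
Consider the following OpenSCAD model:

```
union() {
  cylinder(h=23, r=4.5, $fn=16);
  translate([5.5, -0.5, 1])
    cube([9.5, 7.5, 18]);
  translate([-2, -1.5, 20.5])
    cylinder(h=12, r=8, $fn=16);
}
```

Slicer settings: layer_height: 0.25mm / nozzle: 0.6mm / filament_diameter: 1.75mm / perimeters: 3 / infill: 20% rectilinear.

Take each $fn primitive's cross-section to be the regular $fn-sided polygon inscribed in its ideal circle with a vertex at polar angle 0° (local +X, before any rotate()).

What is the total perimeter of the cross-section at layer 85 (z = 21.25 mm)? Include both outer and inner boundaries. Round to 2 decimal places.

49.94 mm

At z = 21.25 mm: the cylinder: section is a regular 16-gon, circumradius r=4.5 (perimeter = 2·16·4.500·sin(180°/16) = 28.09 mm); the cube at (5.5, -0.5) is absent (z outside [1, 19]); the r=8 cylinder at (-2, -1.5) gives a regular 16-gon of circumradius 8 (constant along its height) (perimeter = 2·16·8.000·sin(180°/16) = 49.94 mm); Taking the union: the r=4.5 cylinder lies entirely inside the r=8 cylinder at (-2, -1.5), so the union is just the r=8 cylinder at (-2, -1.5) — boundary = 49.94 mm. Overall, the cross-section is a single solid region. Total boundary length (outer) = 49.94 mm.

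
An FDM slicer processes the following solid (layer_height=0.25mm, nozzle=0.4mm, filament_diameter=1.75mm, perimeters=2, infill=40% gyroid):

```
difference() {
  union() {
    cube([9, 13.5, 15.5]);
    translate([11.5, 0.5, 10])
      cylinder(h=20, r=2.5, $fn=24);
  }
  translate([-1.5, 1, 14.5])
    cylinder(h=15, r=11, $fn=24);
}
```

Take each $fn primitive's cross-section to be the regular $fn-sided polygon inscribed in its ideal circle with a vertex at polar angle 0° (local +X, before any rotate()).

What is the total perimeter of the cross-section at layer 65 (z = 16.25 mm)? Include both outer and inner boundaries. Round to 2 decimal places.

15.56 mm

At z = 16.25 mm: the cube is not intersected at this z (z outside [0, 15.5]); the cylinder at (11.5, 0.5): section is a regular 24-gon, circumradius r=2.5 (perimeter = 2·24·2.500·sin(180°/24) = 15.66 mm); Merging all regions: only the r=2.5 cylinder at (11.5, 0.5) is present, so the union is just that shape — boundary = 15.66 mm; the r=11 cylinder at (-1.5, 1) contributes a regular 24-gon of circumradius 11 (perimeter = 2·24·11.000·sin(180°/24) = 68.92 mm); After the difference (first − rest): starting from the result so far, the r=11 cylinder at (-1.5, 1) partially overlaps it — only the 0.71 mm² overlap (of its 375.81 mm²) is removed, clipping the outline — boundary = 15.56 mm. Overall, the cross-section is a single solid region. Total boundary length (outer) = 15.56 mm.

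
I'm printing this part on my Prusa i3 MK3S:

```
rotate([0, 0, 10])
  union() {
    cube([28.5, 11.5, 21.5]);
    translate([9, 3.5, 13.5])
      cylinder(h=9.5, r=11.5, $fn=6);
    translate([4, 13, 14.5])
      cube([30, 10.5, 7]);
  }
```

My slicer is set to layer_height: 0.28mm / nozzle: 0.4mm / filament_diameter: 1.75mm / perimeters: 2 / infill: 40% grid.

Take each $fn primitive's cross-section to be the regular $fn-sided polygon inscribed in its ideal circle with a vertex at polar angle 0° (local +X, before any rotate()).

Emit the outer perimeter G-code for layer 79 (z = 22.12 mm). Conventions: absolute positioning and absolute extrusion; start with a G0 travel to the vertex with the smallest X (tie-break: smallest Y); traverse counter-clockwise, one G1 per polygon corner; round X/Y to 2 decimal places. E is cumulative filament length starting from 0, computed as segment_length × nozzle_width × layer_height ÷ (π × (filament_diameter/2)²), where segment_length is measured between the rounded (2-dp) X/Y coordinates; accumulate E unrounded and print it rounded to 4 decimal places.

G0 X-3.07 Y3.01 Z22.12
G1 X4.32 Y-5.80 E0.5354
G1 X15.65 Y-3.80 E1.0712
G1 X19.58 Y7.01 E1.6068
G1 X12.19 Y15.82 E2.1422
G1 X0.86 Y13.82 E2.6779
G1 X-3.07 Y3.01 E3.2135

At z = 22.12 mm: the cube is not intersected at this z (z outside [0, 21.5]); the cylinder at (9, 3.5): section is a regular 6-gon, circumradius r=11.5; the cube at (4, 13) does not reach this height (z outside [14.5, 21.5]); Combining (union): only the r=11.5 cylinder at (9, 3.5) is present, so the union is just that shape — 1 connected region; (rotated 10° about Z; rotation is an isometry so areas/perimeters/island counts are preserved). The outline is a single polygon with 6 vertices. Extrusion per mm of travel: 0.4 × 0.28 / (π × 0.875²) = 0.046564. Accumulating E over each segment gives final E = 3.2135.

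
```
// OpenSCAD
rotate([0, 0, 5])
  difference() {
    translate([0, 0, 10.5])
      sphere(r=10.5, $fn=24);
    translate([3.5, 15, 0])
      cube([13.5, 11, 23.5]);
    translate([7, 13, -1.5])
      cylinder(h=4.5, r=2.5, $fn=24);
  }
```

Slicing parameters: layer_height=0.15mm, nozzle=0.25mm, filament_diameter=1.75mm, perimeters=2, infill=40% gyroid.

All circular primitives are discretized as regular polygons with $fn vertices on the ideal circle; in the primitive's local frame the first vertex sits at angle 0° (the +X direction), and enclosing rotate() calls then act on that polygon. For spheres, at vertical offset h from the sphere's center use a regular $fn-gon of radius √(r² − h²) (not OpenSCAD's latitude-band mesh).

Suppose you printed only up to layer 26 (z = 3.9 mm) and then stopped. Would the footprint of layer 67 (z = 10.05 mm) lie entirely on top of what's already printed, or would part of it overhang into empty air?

part overhangs

Compare the two slices. At z = 3.9: the sphere: section is a regular 24-gon, circumradius = √(r²−h²) = √(10.5²−6.6²) = 8.166 (area = (24/2)·8.166²·sin(360°/24) = 207.13 mm²); the cube at (3.5, 15) (footprint 13.5×11) is included at this height (area 148.50 mm²); the cylinder at (7, 13) is not intersected at this z (z outside [-1.5, 3]); After the difference (first − rest): starting from the r=10.5 sphere (207.13 mm²), the 13.5×11 cube at (3.5, 15) misses the remaining region (no effect) — area = 207.13 mm²; (rotated 5° about Z; rotation is an isometry so areas/perimeters/island counts are preserved). At z = 10.05: the r=10.5 sphere contributes a regular 24-gon of circumradius √(10.5²−0.45²) = 10.490 (area = (24/2)·10.490²·sin(360°/24) = 341.79 mm²); the 13.5×11 cube at (3.5, 15) contributes its full rectangle (area 148.50 mm²); the cylinder at (7, 13) is not intersected at this z (z outside [-1.5, 3]); Subtracting the remaining from the first: starting from the r=10.5 sphere (341.79 mm²), the 13.5×11 cube at (3.5, 15) misses the remaining region (no effect) — area = 341.79 mm²; (whole slice rotated 5° about Z — lengths, areas and connectivity unchanged). Checking containment: at z = 10.05 the cross-section extends beyond the z = 3.9 cross-section by about 134.66 mm².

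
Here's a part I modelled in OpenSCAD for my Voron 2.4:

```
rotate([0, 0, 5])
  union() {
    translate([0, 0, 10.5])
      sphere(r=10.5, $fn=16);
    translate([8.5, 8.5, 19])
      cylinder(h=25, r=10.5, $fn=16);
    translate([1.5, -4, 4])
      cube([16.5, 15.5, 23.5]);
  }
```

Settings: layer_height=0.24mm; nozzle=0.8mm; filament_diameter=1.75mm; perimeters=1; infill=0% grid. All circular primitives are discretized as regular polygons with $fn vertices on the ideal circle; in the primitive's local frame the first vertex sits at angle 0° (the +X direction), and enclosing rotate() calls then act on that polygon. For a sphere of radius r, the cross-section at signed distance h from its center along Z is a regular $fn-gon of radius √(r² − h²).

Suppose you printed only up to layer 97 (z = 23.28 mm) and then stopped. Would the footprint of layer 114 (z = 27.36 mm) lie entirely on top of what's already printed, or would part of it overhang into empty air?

entirely on top

Compare the two slices. At z = 23.28: the sphere is absent (|z−center|=12.780 > r=10.5); the r=10.5 cylinder at (8.5, 8.5) contributes a regular 16-gon of circumradius 10.5 (area = (16/2)·10.500²·sin(360°/16) = 337.53 mm²); the 16.5×15.5 cube at (1.5, -4) contributes its full rectangle (area 255.75 mm²); Taking the union: the regions partially overlap — summed areas 593.28 mm² minus the doubly-counted overlap 197.98 mm² gives 395.30 mm² — area = 395.30 mm²; (rotated 5° about Z; rotation is an isometry so areas/perimeters/island counts are preserved). At z = 27.36: the sphere is absent (|z−center|=16.860 > r=10.5); the cylinder at (8.5, 8.5): section is a regular 16-gon, circumradius r=10.5 (area = (16/2)·10.500²·sin(360°/16) = 337.53 mm²); the cube at (1.5, -4) (footprint 16.5×15.5) is included at this height (area 255.75 mm²); Merging all regions: the regions partially overlap — summed areas 593.28 mm² minus the doubly-counted overlap 197.98 mm² gives 395.30 mm² — area = 395.30 mm²; (rotated 5° about Z; rotation is an isometry so areas/perimeters/island counts are preserved). Checking containment: the cross-section at z = 27.36 is a subset of the cross-section at z = 23.28.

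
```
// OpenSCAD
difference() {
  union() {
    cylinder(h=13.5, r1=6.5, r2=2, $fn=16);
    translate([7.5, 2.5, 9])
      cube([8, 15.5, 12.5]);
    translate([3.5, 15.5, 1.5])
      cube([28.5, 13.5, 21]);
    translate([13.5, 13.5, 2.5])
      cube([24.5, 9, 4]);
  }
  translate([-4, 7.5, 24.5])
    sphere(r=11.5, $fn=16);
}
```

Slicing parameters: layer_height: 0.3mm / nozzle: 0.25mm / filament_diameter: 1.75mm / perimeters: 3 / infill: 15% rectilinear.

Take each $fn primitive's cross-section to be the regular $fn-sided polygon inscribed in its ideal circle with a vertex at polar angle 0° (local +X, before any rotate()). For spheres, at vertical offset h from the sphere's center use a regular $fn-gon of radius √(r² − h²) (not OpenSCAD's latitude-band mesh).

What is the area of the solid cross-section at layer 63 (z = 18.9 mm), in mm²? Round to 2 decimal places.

At z = 18.9 mm: the cone is absent (z outside [0, 13.5]); the 8×15.5 cube at (7.5, 2.5) contributes its full rectangle (area 124.00 mm²); the 28.5×13.5 cube at (3.5, 15.5) contributes its full rectangle (area 384.75 mm²); the cube at (13.5, 13.5) is absent (z outside [2.5, 6.5]); Taking the union: the regions partially overlap — summed areas 508.75 mm² minus the doubly-counted overlap 20.00 mm² gives 488.75 mm² — area = 488.75 mm²; the r=11.5 sphere at (-4, 7.5) slices to a regular 16-gon of circumradius 10.044 (√(r²−h²) with h=5.6 from center) (area = (16/2)·10.044²·sin(360°/16) = 308.87 mm²); Taking the first minus the rest: starting from that combined region (488.75 mm²), the r=11.5 sphere at (-4, 7.5) misses the remaining region (no effect) — area = 488.75 mm². Overall, the cross-section is a single solid region. Net area = 488.75 mm².

488.75 mm²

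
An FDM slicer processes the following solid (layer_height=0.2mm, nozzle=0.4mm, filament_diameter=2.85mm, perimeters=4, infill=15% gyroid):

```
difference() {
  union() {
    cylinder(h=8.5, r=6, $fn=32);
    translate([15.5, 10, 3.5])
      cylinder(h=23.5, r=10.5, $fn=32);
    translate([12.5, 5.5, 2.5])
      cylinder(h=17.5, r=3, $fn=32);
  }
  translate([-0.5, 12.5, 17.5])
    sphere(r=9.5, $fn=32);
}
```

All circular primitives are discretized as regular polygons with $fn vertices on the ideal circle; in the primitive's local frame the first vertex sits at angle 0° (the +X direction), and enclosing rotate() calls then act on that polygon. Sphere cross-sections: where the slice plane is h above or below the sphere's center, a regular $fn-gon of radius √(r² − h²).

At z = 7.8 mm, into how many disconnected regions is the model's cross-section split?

2

At z = 7.8 mm: the r=6 cylinder gives a regular 32-gon of circumradius 6 (constant along its height); the r=10.5 cylinder at (15.5, 10) contributes a regular 32-gon of circumradius 10.5; the r=3 cylinder at (12.5, 5.5) contributes a regular 32-gon of circumradius 3; Combining (union): the regions partially overlap (shared area 28.09 mm²), so overlapping operands fuse into one piece — 2 connected regions; the sphere at (-0.5, 12.5) is not intersected at this z (|z−center|=9.700 > r=9.5); After the difference (first − rest): none of the subtracted shapes is present at this height, so the result so far is unchanged — 2 connected regions. The result has 2 disconnected regions.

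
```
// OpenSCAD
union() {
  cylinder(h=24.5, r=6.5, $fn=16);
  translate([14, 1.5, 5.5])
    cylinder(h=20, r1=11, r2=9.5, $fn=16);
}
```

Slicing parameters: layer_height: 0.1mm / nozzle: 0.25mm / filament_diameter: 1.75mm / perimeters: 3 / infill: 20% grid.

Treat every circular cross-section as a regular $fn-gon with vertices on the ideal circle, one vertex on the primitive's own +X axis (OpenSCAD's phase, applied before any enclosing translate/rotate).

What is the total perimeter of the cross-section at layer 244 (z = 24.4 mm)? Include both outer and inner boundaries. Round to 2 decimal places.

At z = 24.4 mm: the r=6.5 cylinder gives a regular 16-gon of circumradius 6.5 (constant along its height) (perimeter = 2·16·6.500·sin(180°/16) = 40.58 mm); the cone at (14, 1.5) contributes a regular 16-gon of circumradius 9.582 (interpolated between r1=11 and r2=9.5 at t=0.945) (perimeter = 2·16·9.582·sin(180°/16) = 59.82 mm); Merging all regions: the regions partially overlap (shared area 8.70 mm²), so the edge portions inside another operand are dropped and the merged outline is re-measured after clipping — boundary = 85.47 mm. Overall, the cross-section is a single solid region. Total boundary length (outer) = 85.47 mm.

85.47 mm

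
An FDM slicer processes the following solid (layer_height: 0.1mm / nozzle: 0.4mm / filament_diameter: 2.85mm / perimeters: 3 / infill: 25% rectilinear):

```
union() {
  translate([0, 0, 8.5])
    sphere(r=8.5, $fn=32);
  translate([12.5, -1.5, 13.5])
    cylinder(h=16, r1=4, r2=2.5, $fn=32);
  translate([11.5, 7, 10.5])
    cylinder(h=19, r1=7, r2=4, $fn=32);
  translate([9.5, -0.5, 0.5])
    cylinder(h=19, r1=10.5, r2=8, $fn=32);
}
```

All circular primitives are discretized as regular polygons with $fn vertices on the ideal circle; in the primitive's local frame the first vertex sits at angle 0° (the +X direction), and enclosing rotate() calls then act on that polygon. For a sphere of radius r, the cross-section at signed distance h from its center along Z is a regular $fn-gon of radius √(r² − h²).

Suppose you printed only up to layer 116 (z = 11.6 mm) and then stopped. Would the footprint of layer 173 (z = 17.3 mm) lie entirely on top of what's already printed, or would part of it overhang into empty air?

Compare the two slices. At z = 11.6: the r=8.5 sphere slices to a regular 32-gon of circumradius 7.915 (√(r²−h²) with h=3.1 from center) (area = (32/2)·7.915²·sin(360°/32) = 195.53 mm²); the cone at (12.5, -1.5) is not intersected at this z (z outside [13.5, 29.5]); the cone at (11.5, 7): at t=0.058 of its height the radius interpolates to r₁+(r₂−r₁)t = 6.826, giving a regular 32-gon of that circumradius (area = (32/2)·6.826²·sin(360°/32) = 145.45 mm²); the cone at (9.5, -0.5) (r1=10.5→r2=8) has section circumradius 9.039 here — a regular 32-gon (area = (32/2)·9.039²·sin(360°/32) = 255.06 mm²); Taking the union: the regions partially overlap — summed areas 596.04 mm² minus the doubly-counted overlap 149.21 mm² gives 446.83 mm² — area = 446.83 mm². At z = 17.3: the sphere does not reach this height (|z−center|=8.800 > r=8.5); the cone at (12.5, -1.5) (r1=4→r2=2.5) has section circumradius 3.644 here — a regular 32-gon (area = (32/2)·3.644²·sin(360°/32) = 41.44 mm²); the cone at (11.5, 7) (r1=7→r2=4) has section circumradius 5.926 here — a regular 32-gon (area = (32/2)·5.926²·sin(360°/32) = 109.63 mm²); the cone at (9.5, -0.5) (r1=10.5→r2=8) has section circumradius 8.289 here — a regular 32-gon (area = (32/2)·8.289²·sin(360°/32) = 214.49 mm²); Merging all regions: the regions partially overlap — summed areas 365.56 mm² minus the doubly-counted overlap 93.43 mm² gives 272.14 mm² — area = 272.14 mm². Checking containment: the cross-section at z = 17.3 is a subset of the cross-section at z = 11.6.

entirely on top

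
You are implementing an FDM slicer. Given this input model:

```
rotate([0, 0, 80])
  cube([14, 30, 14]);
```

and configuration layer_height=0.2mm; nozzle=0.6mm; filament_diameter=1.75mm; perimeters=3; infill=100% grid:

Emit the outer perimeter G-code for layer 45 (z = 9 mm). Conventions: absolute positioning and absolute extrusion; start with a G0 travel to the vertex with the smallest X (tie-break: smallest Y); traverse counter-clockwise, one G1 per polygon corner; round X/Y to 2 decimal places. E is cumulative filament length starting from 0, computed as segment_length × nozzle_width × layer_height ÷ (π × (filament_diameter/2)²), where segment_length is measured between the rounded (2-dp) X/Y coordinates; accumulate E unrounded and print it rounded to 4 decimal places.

G0 X-29.54 Y5.21 Z9.00
G1 X0.00 Y0.00 E1.4965
G1 X2.43 Y13.79 E2.1951
G1 X-27.11 Y19.00 E3.6916
G1 X-29.54 Y5.21 E4.3902

At z = 9 mm: the cube is present — its section is the full 14×30 rectangle; (whole slice rotated 80° about Z — lengths, areas and connectivity unchanged). The outline is a single polygon with 4 vertices. Extrusion per mm of travel: 0.6 × 0.2 / (π × 0.875²) = 0.049890. Accumulating E over each segment gives final E = 4.3902.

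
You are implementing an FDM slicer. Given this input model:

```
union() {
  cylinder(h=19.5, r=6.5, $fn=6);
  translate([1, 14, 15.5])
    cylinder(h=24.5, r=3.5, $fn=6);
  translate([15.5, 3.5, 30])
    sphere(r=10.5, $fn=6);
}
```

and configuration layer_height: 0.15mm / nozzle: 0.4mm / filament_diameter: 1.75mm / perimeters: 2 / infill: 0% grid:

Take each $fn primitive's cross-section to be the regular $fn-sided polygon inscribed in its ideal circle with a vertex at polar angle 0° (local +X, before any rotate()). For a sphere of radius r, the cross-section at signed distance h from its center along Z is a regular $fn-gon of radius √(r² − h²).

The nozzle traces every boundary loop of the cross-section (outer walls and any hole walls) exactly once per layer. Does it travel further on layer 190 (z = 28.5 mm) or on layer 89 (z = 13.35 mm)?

layer 190 (z = 28.5 mm)

Layer 190 (z = 28.5): the cylinder does not reach this height (z outside [0, 19.5]); the r=3.5 cylinder at (1, 14) gives a regular 6-gon of circumradius 3.5 (constant along its height) (perimeter = 2·6·3.500·sin(180°/6) = 21.00 mm); the sphere at (15.5, 3.5): section is a regular 6-gon, circumradius = √(r²−h²) = √(10.5²−1.5²) = 10.392 (perimeter = 2·6·10.392·sin(180°/6) = 62.35 mm); Taking the union: the 2 present regions are separate (no shared area or edge), so areas and boundary lengths simply add and each stays a separate island — boundary = 83.35 mm. So its perimeter = 83.35 mm. Layer 89 (z = 13.35): the r=6.5 cylinder contributes a regular 6-gon of circumradius 6.5 (perimeter = 2·6·6.500·sin(180°/6) = 39.00 mm); the cylinder at (1, 14) does not reach this height (z outside [15.5, 40]); the sphere at (15.5, 3.5) is not intersected at this z (|z−center|=16.650 > r=10.5); Merging all regions: only the r=6.5 cylinder is present, so the union is just that shape — boundary = 39.00 mm. So its perimeter = 39.00 mm. Layer 190 is larger (83.35 vs 39.00 mm).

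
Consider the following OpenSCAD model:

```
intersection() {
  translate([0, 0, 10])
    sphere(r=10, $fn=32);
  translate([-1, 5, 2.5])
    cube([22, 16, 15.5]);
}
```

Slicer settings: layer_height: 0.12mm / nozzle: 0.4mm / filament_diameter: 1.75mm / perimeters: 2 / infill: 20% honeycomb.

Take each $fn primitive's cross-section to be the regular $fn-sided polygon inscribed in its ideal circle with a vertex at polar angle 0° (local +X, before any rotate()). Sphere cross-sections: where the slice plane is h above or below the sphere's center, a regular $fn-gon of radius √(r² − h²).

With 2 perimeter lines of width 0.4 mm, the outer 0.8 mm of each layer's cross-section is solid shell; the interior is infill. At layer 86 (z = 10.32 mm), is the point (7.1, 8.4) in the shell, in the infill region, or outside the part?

outside

At z = 10.32 mm: the sphere: section is a regular 32-gon, circumradius = √(r²−h²) = √(10²−0.32²) = 9.995; the cube at (-1, 5) is present — its section is the full 22×16 rectangle; After intersecting: the 22×16 cube at (-1, 5) partially overlaps the r=10 sphere; clipping to the common part keeps 35.27 mm² — 1 connected region. Overall, the cross-section is a single solid region. The nearest boundary edge runs (5.55, 8.31)→(7.07, 7.07); distance from the point to it = 1.05 mm. The point is not inside any of the regions above, so it lies outside the cross-section (1.05 mm from the nearest boundary).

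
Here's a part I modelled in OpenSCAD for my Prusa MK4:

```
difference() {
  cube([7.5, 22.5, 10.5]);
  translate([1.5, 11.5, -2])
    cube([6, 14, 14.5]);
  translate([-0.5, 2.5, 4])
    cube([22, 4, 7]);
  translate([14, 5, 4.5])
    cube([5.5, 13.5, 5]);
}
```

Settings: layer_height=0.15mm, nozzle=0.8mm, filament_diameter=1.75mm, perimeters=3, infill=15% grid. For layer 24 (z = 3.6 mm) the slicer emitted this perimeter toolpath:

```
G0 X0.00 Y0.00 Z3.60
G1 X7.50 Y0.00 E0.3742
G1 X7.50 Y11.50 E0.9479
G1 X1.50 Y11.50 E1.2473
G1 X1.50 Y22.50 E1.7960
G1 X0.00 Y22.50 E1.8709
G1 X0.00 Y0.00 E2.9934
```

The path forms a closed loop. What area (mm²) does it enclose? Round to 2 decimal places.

102.75 mm²

Apply the shoelace formula to the sequence of (X, Y) vertices; enclosed area = 102.75 mm².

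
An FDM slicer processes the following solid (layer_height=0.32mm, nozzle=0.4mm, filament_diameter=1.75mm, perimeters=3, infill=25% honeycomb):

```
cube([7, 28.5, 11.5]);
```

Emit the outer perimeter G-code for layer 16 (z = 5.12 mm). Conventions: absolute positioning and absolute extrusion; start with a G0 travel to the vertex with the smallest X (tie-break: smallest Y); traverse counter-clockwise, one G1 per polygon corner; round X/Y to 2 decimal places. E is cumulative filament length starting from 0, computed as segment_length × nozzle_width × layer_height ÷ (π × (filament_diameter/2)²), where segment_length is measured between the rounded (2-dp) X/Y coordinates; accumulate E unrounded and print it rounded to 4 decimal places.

At z = 5.12 mm: the 7×28.5 cube contributes its full rectangle. The outline is a single polygon with 4 vertices. Extrusion per mm of travel: 0.4 × 0.32 / (π × 0.875²) = 0.053216. Accumulating E over each segment gives final E = 3.7784.

G0 X0.00 Y0.00 Z5.12
G1 X7.00 Y0.00 E0.3725
G1 X7.00 Y28.50 E1.8892
G1 X0.00 Y28.50 E2.2617
G1 X0.00 Y0.00 E3.7784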